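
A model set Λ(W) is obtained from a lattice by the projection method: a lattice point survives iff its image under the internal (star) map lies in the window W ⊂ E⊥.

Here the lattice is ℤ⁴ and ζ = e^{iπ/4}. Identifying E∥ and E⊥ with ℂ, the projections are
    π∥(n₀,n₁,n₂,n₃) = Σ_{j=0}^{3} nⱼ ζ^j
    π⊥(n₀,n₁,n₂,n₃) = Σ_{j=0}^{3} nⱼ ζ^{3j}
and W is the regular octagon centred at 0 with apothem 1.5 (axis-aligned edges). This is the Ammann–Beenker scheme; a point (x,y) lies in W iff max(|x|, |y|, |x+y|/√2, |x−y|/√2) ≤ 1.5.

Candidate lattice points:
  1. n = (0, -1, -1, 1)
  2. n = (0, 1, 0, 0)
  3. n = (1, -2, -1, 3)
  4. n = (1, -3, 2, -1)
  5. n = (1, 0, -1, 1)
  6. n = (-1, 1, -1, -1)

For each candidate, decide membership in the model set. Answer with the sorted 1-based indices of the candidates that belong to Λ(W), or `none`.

Internal map: ζ^{3j} for j=0..3 gives (1,0), (−√2/2,√2/2), (0,−1), (√2/2,√2/2).
candidate 1: n = (0, -1, -1, 1) → π⊥ ≈ (+1.414214, +1.000000); max(|x|,|y|,|x±y|/√2) = 1.707107 > 1.5 ⇒ ∉ W
candidate 2: n = (0, 1, 0, 0) → π⊥ ≈ (-0.707107, +0.707107); max(|x|,|y|,|x±y|/√2) = 1.000000 ≤ 1.5 ⇒ ∈ W
candidate 3: n = (1, -2, -1, 3) → π⊥ ≈ (+4.535534, +1.707107); max(|x|,|y|,|x±y|/√2) = 4.535534 > 1.5 ⇒ ∉ W
candidate 4: n = (1, -3, 2, -1) → π⊥ ≈ (+2.414214, -4.828427); max(|x|,|y|,|x±y|/√2) = 5.121320 > 1.5 ⇒ ∉ W
candidate 5: n = (1, 0, -1, 1) → π⊥ ≈ (+1.707107, +1.707107); max(|x|,|y|,|x±y|/√2) = 2.414214 > 1.5 ⇒ ∉ W
candidate 6: n = (-1, 1, -1, -1) → π⊥ ≈ (-2.414214, +1.000000); max(|x|,|y|,|x±y|/√2) = 2.414214 > 1.5 ⇒ ∉ W

2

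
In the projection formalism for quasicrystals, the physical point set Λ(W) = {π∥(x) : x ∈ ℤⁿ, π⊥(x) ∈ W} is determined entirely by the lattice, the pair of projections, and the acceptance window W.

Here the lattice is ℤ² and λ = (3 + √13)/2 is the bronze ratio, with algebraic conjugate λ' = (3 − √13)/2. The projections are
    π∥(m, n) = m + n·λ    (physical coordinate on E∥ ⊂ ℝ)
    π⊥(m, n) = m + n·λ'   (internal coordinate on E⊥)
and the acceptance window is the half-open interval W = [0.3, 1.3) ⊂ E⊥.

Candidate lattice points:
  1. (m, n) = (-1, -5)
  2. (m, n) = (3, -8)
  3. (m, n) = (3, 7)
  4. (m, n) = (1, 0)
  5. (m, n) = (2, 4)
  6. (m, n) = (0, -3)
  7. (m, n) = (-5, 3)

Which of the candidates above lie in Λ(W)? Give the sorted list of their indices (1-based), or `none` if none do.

Numerically λ ≈ 3.3028 and λ' = −1/λ ≈ -0.3028.
candidate 1: (m,n)=(-1,-5) → π∥ = -1-5·λ ≈ -17.5139, π⊥ = -1-5·λ' ≈ 0.5139 ∈ [0.3, 1.3) ⇒ IN Λ
candidate 2: (m,n)=(3,-8) → π∥ = 3-8·λ ≈ -23.4222, π⊥ = 3-8·λ' ≈ 5.4222 ∉ [0.3, 1.3) ⇒ out
candidate 3: (m,n)=(3,7) → π∥ = 3+7·λ ≈ 26.1194, π⊥ = 3+7·λ' ≈ 0.8806 ∈ [0.3, 1.3) ⇒ IN Λ
candidate 4: (m,n)=(1,0) → π∥ = 1+0·λ ≈ 1.0000, π⊥ = 1+0·λ' ≈ 1.0000 ∈ [0.3, 1.3) ⇒ IN Λ
candidate 5: (m,n)=(2,4) → π∥ = 2+4·λ ≈ 15.2111, π⊥ = 2+4·λ' ≈ 0.7889 ∈ [0.3, 1.3) ⇒ IN Λ
candidate 6: (m,n)=(0,-3) → π∥ = 0-3·λ ≈ -9.9083, π⊥ = 0-3·λ' ≈ 0.9083 ∈ [0.3, 1.3) ⇒ IN Λ
candidate 7: (m,n)=(-5,3) → π∥ = -5+3·λ ≈ 4.9083, π⊥ = -5+3·λ' ≈ -5.9083 ∉ [0.3, 1.3) ⇒ out

1, 3, 4, 5, 6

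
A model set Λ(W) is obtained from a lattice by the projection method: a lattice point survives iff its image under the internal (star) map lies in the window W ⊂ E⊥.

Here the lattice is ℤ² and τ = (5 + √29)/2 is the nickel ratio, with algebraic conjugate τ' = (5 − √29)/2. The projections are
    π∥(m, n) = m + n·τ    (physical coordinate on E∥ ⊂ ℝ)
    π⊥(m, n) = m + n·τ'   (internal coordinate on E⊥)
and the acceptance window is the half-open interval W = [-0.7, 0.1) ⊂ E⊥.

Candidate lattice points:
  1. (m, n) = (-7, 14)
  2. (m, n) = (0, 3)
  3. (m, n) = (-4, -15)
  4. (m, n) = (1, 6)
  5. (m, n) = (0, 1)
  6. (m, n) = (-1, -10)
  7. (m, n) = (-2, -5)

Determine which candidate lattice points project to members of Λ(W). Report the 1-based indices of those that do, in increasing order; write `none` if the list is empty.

2, 4, 5

Numerically τ ≈ 5.19258 and τ' = −1/τ ≈ -0.19258.
[1] lift (-7,14): star map gives -9.69615; window check -0.7 ≤ -9.69615 < 0.1 is false → out
[2] lift (0,3): star map gives -0.57775; window check -0.7 ≤ -0.57775 < 0.1 is true → IN Λ
[3] lift (-4,-15): star map gives -1.11126; window check -0.7 ≤ -1.11126 < 0.1 is false → out
[4] lift (1,6): star map gives -0.15549; window check -0.7 ≤ -0.15549 < 0.1 is true → IN Λ
[5] lift (0,1): star map gives -0.19258; window check -0.7 ≤ -0.19258 < 0.1 is true → IN Λ
[6] lift (-1,-10): star map gives 0.92582; window check -0.7 ≤ 0.92582 < 0.1 is false → out
[7] lift (-2,-5): star map gives -1.03709; window check -0.7 ≤ -1.03709 < 0.1 is false → out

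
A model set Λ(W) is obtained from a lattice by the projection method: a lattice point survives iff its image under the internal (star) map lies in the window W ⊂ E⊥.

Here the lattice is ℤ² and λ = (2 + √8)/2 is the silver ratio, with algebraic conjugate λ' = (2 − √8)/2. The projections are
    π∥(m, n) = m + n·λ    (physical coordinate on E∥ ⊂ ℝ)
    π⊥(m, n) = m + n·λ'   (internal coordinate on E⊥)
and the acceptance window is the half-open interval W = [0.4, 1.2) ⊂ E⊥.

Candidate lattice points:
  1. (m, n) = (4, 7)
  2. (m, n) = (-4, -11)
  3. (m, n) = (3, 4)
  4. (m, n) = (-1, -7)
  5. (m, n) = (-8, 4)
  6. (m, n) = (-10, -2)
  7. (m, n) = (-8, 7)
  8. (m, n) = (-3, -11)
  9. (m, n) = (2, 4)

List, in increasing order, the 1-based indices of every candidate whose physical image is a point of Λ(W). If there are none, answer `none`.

1, 2

Compute λ' = (2−√8)/2 = -0.414214, so π⊥(m,n) = m -0.414214·n.
#1 (4,7): internal coord 4 + (7)·λ' = +1.100505; +1.100505 ∈ [0.4, 1.2) → IN Λ
#2 (-4,-11): internal coord -4 + (-11)·λ' = +0.556349; +0.556349 ∈ [0.4, 1.2) → IN Λ
#3 (3,4): internal coord 3 + (4)·λ' = +1.343146; +1.343146 ∉ [0.4, 1.2) → out
#4 (-1,-7): internal coord -1 + (-7)·λ' = +1.899495; +1.899495 ∉ [0.4, 1.2) → out
#5 (-8,4): internal coord -8 + (4)·λ' = -9.656854; -9.656854 ∉ [0.4, 1.2) → out
#6 (-10,-2): internal coord -10 + (-2)·λ' = -9.171573; -9.171573 ∉ [0.4, 1.2) → out
#7 (-8,7): internal coord -8 + (7)·λ' = -10.899495; -10.899495 ∉ [0.4, 1.2) → out
#8 (-3,-11): internal coord -3 + (-11)·λ' = +1.556349; +1.556349 ∉ [0.4, 1.2) → out
#9 (2,4): internal coord 2 + (4)·λ' = +0.343146; +0.343146 ∉ [0.4, 1.2) → out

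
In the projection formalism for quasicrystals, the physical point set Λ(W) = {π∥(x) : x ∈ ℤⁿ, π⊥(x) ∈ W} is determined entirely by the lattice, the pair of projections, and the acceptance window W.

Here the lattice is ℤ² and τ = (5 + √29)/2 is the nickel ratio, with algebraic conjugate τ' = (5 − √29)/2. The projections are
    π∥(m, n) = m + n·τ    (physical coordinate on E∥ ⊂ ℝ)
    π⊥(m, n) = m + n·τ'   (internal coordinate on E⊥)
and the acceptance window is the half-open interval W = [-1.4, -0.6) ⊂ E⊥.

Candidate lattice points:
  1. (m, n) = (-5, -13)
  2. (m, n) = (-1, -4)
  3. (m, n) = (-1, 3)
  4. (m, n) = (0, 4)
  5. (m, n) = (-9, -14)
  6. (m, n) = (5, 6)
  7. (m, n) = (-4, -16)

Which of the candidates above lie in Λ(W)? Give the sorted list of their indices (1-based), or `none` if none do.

4, 7

Compute τ' = (5−√29)/2 = -0.192582, so π⊥(m,n) = m -0.192582·n.
#1 (-5,-13): internal coord -5 + (-13)·τ' = -2.496429; -2.496429 ∉ [-1.4, -0.6) → out
#2 (-1,-4): internal coord -1 + (-4)·τ' = -0.229670; -0.229670 ∉ [-1.4, -0.6) → out
#3 (-1,3): internal coord -1 + (3)·τ' = -1.577747; -1.577747 ∉ [-1.4, -0.6) → out
#4 (0,4): internal coord 0 + (4)·τ' = -0.770330; -0.770330 ∈ [-1.4, -0.6) → IN Λ
#5 (-9,-14): internal coord -9 + (-14)·τ' = -6.303846; -6.303846 ∉ [-1.4, -0.6) → out
#6 (5,6): internal coord 5 + (6)·τ' = +3.844506; +3.844506 ∉ [-1.4, -0.6) → out
#7 (-4,-16): internal coord -4 + (-16)·τ' = -0.918682; -0.918682 ∈ [-1.4, -0.6) → IN Λ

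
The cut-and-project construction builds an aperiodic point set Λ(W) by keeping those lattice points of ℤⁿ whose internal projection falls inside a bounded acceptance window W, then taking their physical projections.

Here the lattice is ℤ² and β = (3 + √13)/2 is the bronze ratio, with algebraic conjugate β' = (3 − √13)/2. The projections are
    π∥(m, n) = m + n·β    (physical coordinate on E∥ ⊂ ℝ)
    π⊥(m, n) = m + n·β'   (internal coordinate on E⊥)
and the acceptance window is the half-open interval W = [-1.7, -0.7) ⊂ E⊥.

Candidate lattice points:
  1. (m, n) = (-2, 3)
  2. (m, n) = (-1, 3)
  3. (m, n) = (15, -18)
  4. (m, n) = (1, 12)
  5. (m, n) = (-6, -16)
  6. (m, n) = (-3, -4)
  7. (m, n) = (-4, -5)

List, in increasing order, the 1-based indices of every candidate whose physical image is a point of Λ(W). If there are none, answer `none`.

5

β' = (3−√13)/2 ≈ -0.302776.
[1] lift (-2,3): star map gives -2.908327; window check -1.7 ≤ -2.908327 < -0.7 is false → out
[2] lift (-1,3): star map gives -1.908327; window check -1.7 ≤ -1.908327 < -0.7 is false → out
[3] lift (15,-18): star map gives 20.449961; window check -1.7 ≤ 20.449961 < -0.7 is false → out
[4] lift (1,12): star map gives -2.633308; window check -1.7 ≤ -2.633308 < -0.7 is false → out
[5] lift (-6,-16): star map gives -1.155590; window check -1.7 ≤ -1.155590 < -0.7 is true → IN Λ
[6] lift (-3,-4): star map gives -1.788897; window check -1.7 ≤ -1.788897 < -0.7 is false → out
[7] lift (-4,-5): star map gives -2.486122; window check -1.7 ≤ -2.486122 < -0.7 is false → out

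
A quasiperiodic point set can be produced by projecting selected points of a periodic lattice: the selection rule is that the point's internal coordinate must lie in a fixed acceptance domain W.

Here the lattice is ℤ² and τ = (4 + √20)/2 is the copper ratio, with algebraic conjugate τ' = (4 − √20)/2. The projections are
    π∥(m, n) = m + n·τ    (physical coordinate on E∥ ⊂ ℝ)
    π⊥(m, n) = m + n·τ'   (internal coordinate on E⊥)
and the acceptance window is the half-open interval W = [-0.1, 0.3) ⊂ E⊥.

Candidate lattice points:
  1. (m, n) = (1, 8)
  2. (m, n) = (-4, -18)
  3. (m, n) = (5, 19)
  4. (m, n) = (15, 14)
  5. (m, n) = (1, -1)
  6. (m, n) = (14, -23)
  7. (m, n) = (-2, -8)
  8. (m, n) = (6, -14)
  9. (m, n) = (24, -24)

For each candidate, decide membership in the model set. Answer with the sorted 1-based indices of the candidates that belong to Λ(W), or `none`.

Compute τ' = (4−√20)/2 = -0.2361, so π⊥(m,n) = m -0.2361·n.
#1 (1,8): internal coord 1 + (8)·τ' = -0.8885; -0.8885 ∉ [-0.1, 0.3) → out
#2 (-4,-18): internal coord -4 + (-18)·τ' = +0.2492; +0.2492 ∈ [-0.1, 0.3) → IN Λ
#3 (5,19): internal coord 5 + (19)·τ' = +0.5147; +0.5147 ∉ [-0.1, 0.3) → out
#4 (15,14): internal coord 15 + (14)·τ' = +11.6950; +11.6950 ∉ [-0.1, 0.3) → out
#5 (1,-1): internal coord 1 + (-1)·τ' = +1.2361; +1.2361 ∉ [-0.1, 0.3) → out
#6 (14,-23): internal coord 14 + (-23)·τ' = +19.4296; +19.4296 ∉ [-0.1, 0.3) → out
#7 (-2,-8): internal coord -2 + (-8)·τ' = -0.1115; -0.1115 ∉ [-0.1, 0.3) → out
#8 (6,-14): internal coord 6 + (-14)·τ' = +9.3050; +9.3050 ∉ [-0.1, 0.3) → out
#9 (24,-24): internal coord 24 + (-24)·τ' = +29.6656; +29.6656 ∉ [-0.1, 0.3) → out

2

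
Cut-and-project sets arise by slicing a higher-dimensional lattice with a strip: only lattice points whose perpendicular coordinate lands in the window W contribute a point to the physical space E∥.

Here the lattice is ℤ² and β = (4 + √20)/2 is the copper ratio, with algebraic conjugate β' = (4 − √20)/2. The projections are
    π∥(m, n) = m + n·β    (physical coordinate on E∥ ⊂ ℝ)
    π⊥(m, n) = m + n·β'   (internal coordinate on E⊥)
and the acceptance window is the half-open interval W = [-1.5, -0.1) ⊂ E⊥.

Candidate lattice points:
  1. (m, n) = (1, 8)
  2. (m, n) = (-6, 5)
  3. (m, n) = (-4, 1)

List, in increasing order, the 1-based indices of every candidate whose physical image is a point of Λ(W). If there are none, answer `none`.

1

Compute β' = (4−√20)/2 = -0.23607, so π⊥(m,n) = m -0.23607·n.
#1 (1,8): internal coord 1 + (8)·β' = -0.88854; -0.88854 ∈ [-1.5, -0.1) → IN Λ
#2 (-6,5): internal coord -6 + (5)·β' = -7.18034; -7.18034 ∉ [-1.5, -0.1) → out
#3 (-4,1): internal coord -4 + (1)·β' = -4.23607; -4.23607 ∉ [-1.5, -0.1) → out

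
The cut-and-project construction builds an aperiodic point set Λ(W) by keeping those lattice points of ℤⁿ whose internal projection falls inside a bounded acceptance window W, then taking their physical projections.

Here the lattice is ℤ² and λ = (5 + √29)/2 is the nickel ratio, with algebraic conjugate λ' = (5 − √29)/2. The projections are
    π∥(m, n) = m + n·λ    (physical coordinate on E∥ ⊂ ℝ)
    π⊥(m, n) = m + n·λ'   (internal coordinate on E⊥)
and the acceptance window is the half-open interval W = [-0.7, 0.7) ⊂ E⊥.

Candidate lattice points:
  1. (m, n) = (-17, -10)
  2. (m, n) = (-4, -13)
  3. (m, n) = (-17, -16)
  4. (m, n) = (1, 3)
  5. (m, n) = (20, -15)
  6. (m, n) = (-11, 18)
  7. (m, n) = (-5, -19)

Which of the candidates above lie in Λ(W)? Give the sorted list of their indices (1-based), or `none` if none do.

4

λ' = (5−√29)/2 ≈ -0.192582.
candidate 1: (m,n)=(-17,-10) → π∥ = -17-10·λ ≈ -68.925824, π⊥ = -17-10·λ' ≈ -15.074176 ∉ [-0.7, 0.7) ⇒ out
candidate 2: (m,n)=(-4,-13) → π∥ = -4-13·λ ≈ -71.503571, π⊥ = -4-13·λ' ≈ -1.496429 ∉ [-0.7, 0.7) ⇒ out
candidate 3: (m,n)=(-17,-16) → π∥ = -17-16·λ ≈ -100.081318, π⊥ = -17-16·λ' ≈ -13.918682 ∉ [-0.7, 0.7) ⇒ out
candidate 4: (m,n)=(1,3) → π∥ = 1+3·λ ≈ 16.577747, π⊥ = 1+3·λ' ≈ 0.422253 ∈ [-0.7, 0.7) ⇒ IN Λ
candidate 5: (m,n)=(20,-15) → π∥ = 20-15·λ ≈ -57.888736, π⊥ = 20-15·λ' ≈ 22.888736 ∉ [-0.7, 0.7) ⇒ out
candidate 6: (m,n)=(-11,18) → π∥ = -11+18·λ ≈ 82.466483, π⊥ = -11+18·λ' ≈ -14.466483 ∉ [-0.7, 0.7) ⇒ out
candidate 7: (m,n)=(-5,-19) → π∥ = -5-19·λ ≈ -103.659066, π⊥ = -5-19·λ' ≈ -1.340934 ∉ [-0.7, 0.7) ⇒ out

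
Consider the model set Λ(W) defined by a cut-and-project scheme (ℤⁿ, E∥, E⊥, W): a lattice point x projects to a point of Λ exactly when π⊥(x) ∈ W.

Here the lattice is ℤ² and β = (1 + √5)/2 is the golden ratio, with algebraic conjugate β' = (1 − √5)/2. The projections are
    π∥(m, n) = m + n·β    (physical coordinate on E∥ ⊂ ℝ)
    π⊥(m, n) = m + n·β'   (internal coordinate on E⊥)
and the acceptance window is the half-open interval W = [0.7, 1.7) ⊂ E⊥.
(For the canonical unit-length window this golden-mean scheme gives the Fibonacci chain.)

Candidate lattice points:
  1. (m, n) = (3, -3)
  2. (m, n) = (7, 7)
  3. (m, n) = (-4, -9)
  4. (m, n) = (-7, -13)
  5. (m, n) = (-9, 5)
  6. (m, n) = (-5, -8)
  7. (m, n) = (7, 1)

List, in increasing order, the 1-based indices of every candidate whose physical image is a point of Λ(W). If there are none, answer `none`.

Compute β' = (1−√5)/2 = -0.61803, so π⊥(m,n) = m -0.61803·n.
candidate 1: (m,n)=(3,-3) → π∥ = 3-3·β ≈ -1.85410, π⊥ = 3-3·β' ≈ 4.85410 ∉ [0.7, 1.7) ⇒ out
candidate 2: (m,n)=(7,7) → π∥ = 7+7·β ≈ 18.32624, π⊥ = 7+7·β' ≈ 2.67376 ∉ [0.7, 1.7) ⇒ out
candidate 3: (m,n)=(-4,-9) → π∥ = -4-9·β ≈ -18.56231, π⊥ = -4-9·β' ≈ 1.56231 ∈ [0.7, 1.7) ⇒ IN Λ
candidate 4: (m,n)=(-7,-13) → π∥ = -7-13·β ≈ -28.03444, π⊥ = -7-13·β' ≈ 1.03444 ∈ [0.7, 1.7) ⇒ IN Λ
candidate 5: (m,n)=(-9,5) → π∥ = -9+5·β ≈ -0.90983, π⊥ = -9+5·β' ≈ -12.09017 ∉ [0.7, 1.7) ⇒ out
candidate 6: (m,n)=(-5,-8) → π∥ = -5-8·β ≈ -17.94427, π⊥ = -5-8·β' ≈ -0.05573 ∉ [0.7, 1.7) ⇒ out
candidate 7: (m,n)=(7,1) → π∥ = 7+1·β ≈ 8.61803, π⊥ = 7+1·β' ≈ 6.38197 ∉ [0.7, 1.7) ⇒ out

3, 4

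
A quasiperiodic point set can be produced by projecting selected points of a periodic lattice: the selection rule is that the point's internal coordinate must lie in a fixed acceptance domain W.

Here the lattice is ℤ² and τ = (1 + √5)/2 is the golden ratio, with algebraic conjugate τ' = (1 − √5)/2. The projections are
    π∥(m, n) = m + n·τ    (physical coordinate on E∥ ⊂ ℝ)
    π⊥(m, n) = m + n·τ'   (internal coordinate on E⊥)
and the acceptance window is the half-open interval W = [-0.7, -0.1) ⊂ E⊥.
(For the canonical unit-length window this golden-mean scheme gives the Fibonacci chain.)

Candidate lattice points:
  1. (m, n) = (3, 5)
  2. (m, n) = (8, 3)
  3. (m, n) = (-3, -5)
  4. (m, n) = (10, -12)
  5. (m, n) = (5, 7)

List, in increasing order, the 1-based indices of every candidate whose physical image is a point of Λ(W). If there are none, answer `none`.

none

τ' = (1−√5)/2 ≈ -0.61803.
candidate 1: (m,n)=(3,5) → π∥ = 3+5·τ ≈ 11.09017, π⊥ = 3+5·τ' ≈ -0.09017 ∉ [-0.7, -0.1) ⇒ out
candidate 2: (m,n)=(8,3) → π∥ = 8+3·τ ≈ 12.85410, π⊥ = 8+3·τ' ≈ 6.14590 ∉ [-0.7, -0.1) ⇒ out
candidate 3: (m,n)=(-3,-5) → π∥ = -3-5·τ ≈ -11.09017, π⊥ = -3-5·τ' ≈ 0.09017 ∉ [-0.7, -0.1) ⇒ out
candidate 4: (m,n)=(10,-12) → π∥ = 10-12·τ ≈ -9.41641, π⊥ = 10-12·τ' ≈ 17.41641 ∉ [-0.7, -0.1) ⇒ out
candidate 5: (m,n)=(5,7) → π∥ = 5+7·τ ≈ 16.32624, π⊥ = 5+7·τ' ≈ 0.67376 ∉ [-0.7, -0.1) ⇒ out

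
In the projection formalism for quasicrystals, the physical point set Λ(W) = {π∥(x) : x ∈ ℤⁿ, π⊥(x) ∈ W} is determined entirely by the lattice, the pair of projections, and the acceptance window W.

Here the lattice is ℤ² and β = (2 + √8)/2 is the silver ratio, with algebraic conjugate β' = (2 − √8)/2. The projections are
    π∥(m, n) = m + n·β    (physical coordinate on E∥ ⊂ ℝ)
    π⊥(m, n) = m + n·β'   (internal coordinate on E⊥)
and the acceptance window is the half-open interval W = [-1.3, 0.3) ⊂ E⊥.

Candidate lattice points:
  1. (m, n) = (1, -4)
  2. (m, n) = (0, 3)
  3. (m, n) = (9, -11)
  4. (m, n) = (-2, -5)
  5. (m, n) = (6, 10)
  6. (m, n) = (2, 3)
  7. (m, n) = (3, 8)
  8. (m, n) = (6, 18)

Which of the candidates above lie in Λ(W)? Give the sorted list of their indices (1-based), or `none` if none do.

2, 4, 7

Numerically β ≈ 2.4142 and β' = −1/β ≈ -0.4142.
candidate 1: (m,n)=(1,-4) → π∥ = 1-4·β ≈ -8.6569, π⊥ = 1-4·β' ≈ 2.6569 ∉ [-1.3, 0.3) ⇒ out
candidate 2: (m,n)=(0,3) → π∥ = 0+3·β ≈ 7.2426, π⊥ = 0+3·β' ≈ -1.2426 ∈ [-1.3, 0.3) ⇒ IN Λ
candidate 3: (m,n)=(9,-11) → π∥ = 9-11·β ≈ -17.5563, π⊥ = 9-11·β' ≈ 13.5563 ∉ [-1.3, 0.3) ⇒ out
candidate 4: (m,n)=(-2,-5) → π∥ = -2-5·β ≈ -14.0711, π⊥ = -2-5·β' ≈ 0.0711 ∈ [-1.3, 0.3) ⇒ IN Λ
candidate 5: (m,n)=(6,10) → π∥ = 6+10·β ≈ 30.1421, π⊥ = 6+10·β' ≈ 1.8579 ∉ [-1.3, 0.3) ⇒ out
candidate 6: (m,n)=(2,3) → π∥ = 2+3·β ≈ 9.2426, π⊥ = 2+3·β' ≈ 0.7574 ∉ [-1.3, 0.3) ⇒ out
candidate 7: (m,n)=(3,8) → π∥ = 3+8·β ≈ 22.3137, π⊥ = 3+8·β' ≈ -0.3137 ∈ [-1.3, 0.3) ⇒ IN Λ
candidate 8: (m,n)=(6,18) → π∥ = 6+18·β ≈ 49.4558, π⊥ = 6+18·β' ≈ -1.4558 ∉ [-1.3, 0.3) ⇒ out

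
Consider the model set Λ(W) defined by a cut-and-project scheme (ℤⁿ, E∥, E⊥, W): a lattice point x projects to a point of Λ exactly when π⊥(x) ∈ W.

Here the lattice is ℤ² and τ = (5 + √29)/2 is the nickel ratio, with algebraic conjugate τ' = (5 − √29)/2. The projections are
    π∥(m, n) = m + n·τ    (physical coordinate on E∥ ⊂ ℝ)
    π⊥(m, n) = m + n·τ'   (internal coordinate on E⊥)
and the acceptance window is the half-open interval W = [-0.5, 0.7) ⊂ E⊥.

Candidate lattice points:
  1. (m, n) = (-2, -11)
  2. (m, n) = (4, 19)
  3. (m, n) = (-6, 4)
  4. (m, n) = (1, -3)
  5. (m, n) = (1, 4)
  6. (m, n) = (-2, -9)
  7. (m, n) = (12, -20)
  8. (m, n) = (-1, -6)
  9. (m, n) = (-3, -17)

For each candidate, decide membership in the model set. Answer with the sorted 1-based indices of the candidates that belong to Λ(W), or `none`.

Compute τ' = (5−√29)/2 = -0.192582, so π⊥(m,n) = m -0.192582·n.
#1 (-2,-11): internal coord -2 + (-11)·τ' = +0.118406; +0.118406 ∈ [-0.5, 0.7) → IN Λ
#2 (4,19): internal coord 4 + (19)·τ' = +0.340934; +0.340934 ∈ [-0.5, 0.7) → IN Λ
#3 (-6,4): internal coord -6 + (4)·τ' = -6.770330; -6.770330 ∉ [-0.5, 0.7) → out
#4 (1,-3): internal coord 1 + (-3)·τ' = +1.577747; +1.577747 ∉ [-0.5, 0.7) → out
#5 (1,4): internal coord 1 + (4)·τ' = +0.229670; +0.229670 ∈ [-0.5, 0.7) → IN Λ
#6 (-2,-9): internal coord -2 + (-9)·τ' = -0.266758; -0.266758 ∈ [-0.5, 0.7) → IN Λ
#7 (12,-20): internal coord 12 + (-20)·τ' = +15.851648; +15.851648 ∉ [-0.5, 0.7) → out
#8 (-1,-6): internal coord -1 + (-6)·τ' = +0.155494; +0.155494 ∈ [-0.5, 0.7) → IN Λ
#9 (-3,-17): internal coord -3 + (-17)·τ' = +0.273901; +0.273901 ∈ [-0.5, 0.7) → IN Λ

1, 2, 5, 6, 8, 9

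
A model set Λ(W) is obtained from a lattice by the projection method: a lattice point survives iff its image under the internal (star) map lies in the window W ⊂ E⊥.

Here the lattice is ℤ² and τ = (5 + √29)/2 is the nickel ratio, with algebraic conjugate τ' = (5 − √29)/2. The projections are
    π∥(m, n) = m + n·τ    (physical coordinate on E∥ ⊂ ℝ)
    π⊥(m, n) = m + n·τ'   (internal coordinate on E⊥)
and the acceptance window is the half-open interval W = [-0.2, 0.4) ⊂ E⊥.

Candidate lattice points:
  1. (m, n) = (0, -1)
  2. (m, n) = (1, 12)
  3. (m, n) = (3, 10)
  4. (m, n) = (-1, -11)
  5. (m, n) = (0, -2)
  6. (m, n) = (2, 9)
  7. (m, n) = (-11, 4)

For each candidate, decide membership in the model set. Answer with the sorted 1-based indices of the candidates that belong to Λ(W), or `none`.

Numerically τ ≈ 5.19258 and τ' = −1/τ ≈ -0.19258.
#1 (0,-1): internal coord 0 + (-1)·τ' = +0.19258; +0.19258 ∈ [-0.2, 0.4) → IN Λ
#2 (1,12): internal coord 1 + (12)·τ' = -1.31099; -1.31099 ∉ [-0.2, 0.4) → out
#3 (3,10): internal coord 3 + (10)·τ' = +1.07418; +1.07418 ∉ [-0.2, 0.4) → out
#4 (-1,-11): internal coord -1 + (-11)·τ' = +1.11841; +1.11841 ∉ [-0.2, 0.4) → out
#5 (0,-2): internal coord 0 + (-2)·τ' = +0.38516; +0.38516 ∈ [-0.2, 0.4) → IN Λ
#6 (2,9): internal coord 2 + (9)·τ' = +0.26676; +0.26676 ∈ [-0.2, 0.4) → IN Λ
#7 (-11,4): internal coord -11 + (4)·τ' = -11.77033; -11.77033 ∉ [-0.2, 0.4) → out

1, 5, 6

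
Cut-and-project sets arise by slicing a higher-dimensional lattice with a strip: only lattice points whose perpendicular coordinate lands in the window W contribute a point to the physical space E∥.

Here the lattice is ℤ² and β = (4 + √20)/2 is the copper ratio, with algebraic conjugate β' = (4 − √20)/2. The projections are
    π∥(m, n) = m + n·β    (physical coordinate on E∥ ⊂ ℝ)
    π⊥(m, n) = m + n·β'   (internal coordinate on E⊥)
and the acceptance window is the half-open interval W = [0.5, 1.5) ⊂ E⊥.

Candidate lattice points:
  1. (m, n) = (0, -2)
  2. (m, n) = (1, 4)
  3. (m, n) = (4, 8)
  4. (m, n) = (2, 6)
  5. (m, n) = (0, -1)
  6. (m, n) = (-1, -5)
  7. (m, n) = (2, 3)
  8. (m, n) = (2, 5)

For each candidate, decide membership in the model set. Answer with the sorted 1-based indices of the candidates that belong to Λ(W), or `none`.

4, 7, 8

Numerically β ≈ 4.236068 and β' = −1/β ≈ -0.236068.
candidate 1: (m,n)=(0,-2) → π∥ = 0-2·β ≈ -8.472136, π⊥ = 0-2·β' ≈ 0.472136 ∉ [0.5, 1.5) ⇒ out
candidate 2: (m,n)=(1,4) → π∥ = 1+4·β ≈ 17.944272, π⊥ = 1+4·β' ≈ 0.055728 ∉ [0.5, 1.5) ⇒ out
candidate 3: (m,n)=(4,8) → π∥ = 4+8·β ≈ 37.888544, π⊥ = 4+8·β' ≈ 2.111456 ∉ [0.5, 1.5) ⇒ out
candidate 4: (m,n)=(2,6) → π∥ = 2+6·β ≈ 27.416408, π⊥ = 2+6·β' ≈ 0.583592 ∈ [0.5, 1.5) ⇒ IN Λ
candidate 5: (m,n)=(0,-1) → π∥ = 0-1·β ≈ -4.236068, π⊥ = 0-1·β' ≈ 0.236068 ∉ [0.5, 1.5) ⇒ out
candidate 6: (m,n)=(-1,-5) → π∥ = -1-5·β ≈ -22.180340, π⊥ = -1-5·β' ≈ 0.180340 ∉ [0.5, 1.5) ⇒ out
candidate 7: (m,n)=(2,3) → π∥ = 2+3·β ≈ 14.708204, π⊥ = 2+3·β' ≈ 1.291796 ∈ [0.5, 1.5) ⇒ IN Λ
candidate 8: (m,n)=(2,5) → π∥ = 2+5·β ≈ 23.180340, π⊥ = 2+5·β' ≈ 0.819660 ∈ [0.5, 1.5) ⇒ IN Λ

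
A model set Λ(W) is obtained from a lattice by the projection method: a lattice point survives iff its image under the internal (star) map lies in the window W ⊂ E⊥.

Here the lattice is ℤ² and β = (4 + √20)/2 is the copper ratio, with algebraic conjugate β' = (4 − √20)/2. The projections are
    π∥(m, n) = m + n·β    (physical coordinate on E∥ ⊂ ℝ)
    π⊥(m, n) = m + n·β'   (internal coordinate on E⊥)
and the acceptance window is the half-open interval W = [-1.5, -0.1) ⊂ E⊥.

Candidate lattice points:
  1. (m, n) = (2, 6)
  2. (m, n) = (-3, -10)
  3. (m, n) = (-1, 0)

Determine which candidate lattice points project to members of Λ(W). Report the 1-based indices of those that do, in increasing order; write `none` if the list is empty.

2, 3

Compute β' = (4−√20)/2 = -0.236068, so π⊥(m,n) = m -0.236068·n.
candidate 1: (m,n)=(2,6) → π∥ = 2+6·β ≈ 27.416408, π⊥ = 2+6·β' ≈ 0.583592 ∉ [-1.5, -0.1) ⇒ out
candidate 2: (m,n)=(-3,-10) → π∥ = -3-10·β ≈ -45.360680, π⊥ = -3-10·β' ≈ -0.639320 ∈ [-1.5, -0.1) ⇒ IN Λ
candidate 3: (m,n)=(-1,0) → π∥ = -1+0·β ≈ -1.000000, π⊥ = -1+0·β' ≈ -1.000000 ∈ [-1.5, -0.1) ⇒ IN Λ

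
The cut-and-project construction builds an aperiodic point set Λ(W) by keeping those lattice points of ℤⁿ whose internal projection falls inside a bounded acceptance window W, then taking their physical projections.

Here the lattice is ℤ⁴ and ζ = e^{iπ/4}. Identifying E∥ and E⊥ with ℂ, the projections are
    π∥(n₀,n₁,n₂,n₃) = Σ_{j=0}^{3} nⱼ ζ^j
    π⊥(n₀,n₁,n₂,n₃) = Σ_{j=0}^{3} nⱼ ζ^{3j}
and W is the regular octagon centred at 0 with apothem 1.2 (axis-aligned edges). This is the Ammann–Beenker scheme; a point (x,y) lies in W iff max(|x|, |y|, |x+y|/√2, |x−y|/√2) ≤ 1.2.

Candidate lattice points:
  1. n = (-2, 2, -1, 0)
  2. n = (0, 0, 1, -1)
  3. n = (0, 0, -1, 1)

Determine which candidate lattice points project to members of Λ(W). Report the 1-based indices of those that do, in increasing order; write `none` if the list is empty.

Internal map: ζ^{3j} for j=0..3 gives (1,0), (−√2/2,√2/2), (0,−1), (√2/2,√2/2).
candidate 1: n = (-2, 2, -1, 0) → π⊥ ≈ (-3.414214, +2.414214); max(|x|,|y|,|x±y|/√2) = 4.121320 > 1.2 ⇒ ∉ W
candidate 2: n = (0, 0, 1, -1) → π⊥ ≈ (-0.707107, -1.707107); max(|x|,|y|,|x±y|/√2) = 1.707107 > 1.2 ⇒ ∉ W
candidate 3: n = (0, 0, -1, 1) → π⊥ ≈ (+0.707107, +1.707107); max(|x|,|y|,|x±y|/√2) = 1.707107 > 1.2 ⇒ ∉ W

none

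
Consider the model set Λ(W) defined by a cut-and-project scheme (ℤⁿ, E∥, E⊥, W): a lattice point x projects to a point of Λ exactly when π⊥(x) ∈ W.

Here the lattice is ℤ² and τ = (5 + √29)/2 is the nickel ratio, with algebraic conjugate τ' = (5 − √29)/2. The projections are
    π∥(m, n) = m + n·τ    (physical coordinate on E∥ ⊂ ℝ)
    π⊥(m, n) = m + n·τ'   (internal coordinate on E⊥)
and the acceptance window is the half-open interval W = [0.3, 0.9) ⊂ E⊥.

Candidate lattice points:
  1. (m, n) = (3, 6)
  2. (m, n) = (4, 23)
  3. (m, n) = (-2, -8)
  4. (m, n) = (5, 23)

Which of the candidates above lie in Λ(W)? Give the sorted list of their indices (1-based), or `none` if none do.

4

Numerically τ ≈ 5.192582 and τ' = −1/τ ≈ -0.192582.
candidate 1: (m,n)=(3,6) → π∥ = 3+6·τ ≈ 34.155494, π⊥ = 3+6·τ' ≈ 1.844506 ∉ [0.3, 0.9) ⇒ out
candidate 2: (m,n)=(4,23) → π∥ = 4+23·τ ≈ 123.429395, π⊥ = 4+23·τ' ≈ -0.429395 ∉ [0.3, 0.9) ⇒ out
candidate 3: (m,n)=(-2,-8) → π∥ = -2-8·τ ≈ -43.540659, π⊥ = -2-8·τ' ≈ -0.459341 ∉ [0.3, 0.9) ⇒ out
candidate 4: (m,n)=(5,23) → π∥ = 5+23·τ ≈ 124.429395, π⊥ = 5+23·τ' ≈ 0.570605 ∈ [0.3, 0.9) ⇒ IN Λ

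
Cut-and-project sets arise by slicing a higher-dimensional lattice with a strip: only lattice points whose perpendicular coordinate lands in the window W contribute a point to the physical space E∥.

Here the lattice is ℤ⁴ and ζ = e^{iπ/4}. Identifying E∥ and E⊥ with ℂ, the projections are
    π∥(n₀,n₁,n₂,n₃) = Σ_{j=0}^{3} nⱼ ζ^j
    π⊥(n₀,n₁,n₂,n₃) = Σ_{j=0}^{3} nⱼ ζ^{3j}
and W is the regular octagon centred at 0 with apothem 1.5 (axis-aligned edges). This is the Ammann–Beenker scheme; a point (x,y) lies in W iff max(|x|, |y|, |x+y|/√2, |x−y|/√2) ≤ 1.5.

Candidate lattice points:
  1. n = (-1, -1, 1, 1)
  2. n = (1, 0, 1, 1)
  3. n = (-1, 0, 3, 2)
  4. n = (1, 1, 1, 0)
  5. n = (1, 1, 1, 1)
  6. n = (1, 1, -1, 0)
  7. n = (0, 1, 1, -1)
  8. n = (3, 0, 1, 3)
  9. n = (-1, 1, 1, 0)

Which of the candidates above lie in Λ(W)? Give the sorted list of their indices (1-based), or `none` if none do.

Internal map: ζ^{3j} for j=0..3 gives (1,0), (−√2/2,√2/2), (0,−1), (√2/2,√2/2).
candidate 1: n = (-1, -1, 1, 1) → π⊥ ≈ (+0.414214, -1.000000); max(|x|,|y|,|x±y|/√2) = 1.000000 ≤ 1.5 ⇒ ∈ W
candidate 2: n = (1, 0, 1, 1) → π⊥ ≈ (+1.707107, -0.292893); max(|x|,|y|,|x±y|/√2) = 1.707107 > 1.5 ⇒ ∉ W
candidate 3: n = (-1, 0, 3, 2) → π⊥ ≈ (+0.414214, -1.585786); max(|x|,|y|,|x±y|/√2) = 1.585786 > 1.5 ⇒ ∉ W
candidate 4: n = (1, 1, 1, 0) → π⊥ ≈ (+0.292893, -0.292893); max(|x|,|y|,|x±y|/√2) = 0.414214 ≤ 1.5 ⇒ ∈ W
candidate 5: n = (1, 1, 1, 1) → π⊥ ≈ (+1.000000, +0.414214); max(|x|,|y|,|x±y|/√2) = 1.000000 ≤ 1.5 ⇒ ∈ W
candidate 6: n = (1, 1, -1, 0) → π⊥ ≈ (+0.292893, +1.707107); max(|x|,|y|,|x±y|/√2) = 1.707107 > 1.5 ⇒ ∉ W
candidate 7: n = (0, 1, 1, -1) → π⊥ ≈ (-1.414214, -1.000000); max(|x|,|y|,|x±y|/√2) = 1.707107 > 1.5 ⇒ ∉ W
candidate 8: n = (3, 0, 1, 3) → π⊥ ≈ (+5.121320, +1.121320); max(|x|,|y|,|x±y|/√2) = 5.121320 > 1.5 ⇒ ∉ W
candidate 9: n = (-1, 1, 1, 0) → π⊥ ≈ (-1.707107, -0.292893); max(|x|,|y|,|x±y|/√2) = 1.707107 > 1.5 ⇒ ∉ W

1, 4, 5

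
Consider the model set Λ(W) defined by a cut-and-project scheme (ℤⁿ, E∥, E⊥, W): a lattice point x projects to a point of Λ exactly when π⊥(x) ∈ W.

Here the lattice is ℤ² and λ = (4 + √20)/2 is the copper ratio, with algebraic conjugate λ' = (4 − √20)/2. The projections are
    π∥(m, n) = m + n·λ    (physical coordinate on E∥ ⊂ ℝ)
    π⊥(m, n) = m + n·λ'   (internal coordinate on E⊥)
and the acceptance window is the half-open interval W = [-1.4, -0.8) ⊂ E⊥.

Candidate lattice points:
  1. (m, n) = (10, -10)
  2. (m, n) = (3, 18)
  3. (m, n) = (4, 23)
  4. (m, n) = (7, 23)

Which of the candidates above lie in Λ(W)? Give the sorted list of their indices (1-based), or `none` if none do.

λ' = (4−√20)/2 ≈ -0.23607.
#1 (10,-10): internal coord 10 + (-10)·λ' = +12.36068; +12.36068 ∉ [-1.4, -0.8) → out
#2 (3,18): internal coord 3 + (18)·λ' = -1.24922; -1.24922 ∈ [-1.4, -0.8) → IN Λ
#3 (4,23): internal coord 4 + (23)·λ' = -1.42956; -1.42956 ∉ [-1.4, -0.8) → out
#4 (7,23): internal coord 7 + (23)·λ' = +1.57044; +1.57044 ∉ [-1.4, -0.8) → out

2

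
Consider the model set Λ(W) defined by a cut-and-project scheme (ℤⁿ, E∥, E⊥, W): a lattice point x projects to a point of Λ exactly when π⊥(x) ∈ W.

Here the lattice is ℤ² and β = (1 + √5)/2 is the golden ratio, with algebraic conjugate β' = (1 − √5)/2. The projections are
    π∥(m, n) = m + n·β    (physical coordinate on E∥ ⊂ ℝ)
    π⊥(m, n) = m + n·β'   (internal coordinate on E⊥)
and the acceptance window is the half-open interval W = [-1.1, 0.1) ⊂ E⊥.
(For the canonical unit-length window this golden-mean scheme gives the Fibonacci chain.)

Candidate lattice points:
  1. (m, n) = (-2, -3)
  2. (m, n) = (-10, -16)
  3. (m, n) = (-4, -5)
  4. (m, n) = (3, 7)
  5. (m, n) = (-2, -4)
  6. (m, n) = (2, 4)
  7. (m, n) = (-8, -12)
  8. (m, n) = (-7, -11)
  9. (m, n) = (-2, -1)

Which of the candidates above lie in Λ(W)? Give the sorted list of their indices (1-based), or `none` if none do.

1, 2, 3, 6, 7, 8

Numerically β ≈ 1.618034 and β' = −1/β ≈ -0.618034.
[1] lift (-2,-3): star map gives -0.145898; window check -1.1 ≤ -0.145898 < 0.1 is true → IN Λ
[2] lift (-10,-16): star map gives -0.111456; window check -1.1 ≤ -0.111456 < 0.1 is true → IN Λ
[3] lift (-4,-5): star map gives -0.909830; window check -1.1 ≤ -0.909830 < 0.1 is true → IN Λ
[4] lift (3,7): star map gives -1.326238; window check -1.1 ≤ -1.326238 < 0.1 is false → out
[5] lift (-2,-4): star map gives 0.472136; window check -1.1 ≤ 0.472136 < 0.1 is false → out
[6] lift (2,4): star map gives -0.472136; window check -1.1 ≤ -0.472136 < 0.1 is true → IN Λ
[7] lift (-8,-12): star map gives -0.583592; window check -1.1 ≤ -0.583592 < 0.1 is true → IN Λ
[8] lift (-7,-11): star map gives -0.201626; window check -1.1 ≤ -0.201626 < 0.1 is true → IN Λ
[9] lift (-2,-1): star map gives -1.381966; window check -1.1 ≤ -1.381966 < 0.1 is false → out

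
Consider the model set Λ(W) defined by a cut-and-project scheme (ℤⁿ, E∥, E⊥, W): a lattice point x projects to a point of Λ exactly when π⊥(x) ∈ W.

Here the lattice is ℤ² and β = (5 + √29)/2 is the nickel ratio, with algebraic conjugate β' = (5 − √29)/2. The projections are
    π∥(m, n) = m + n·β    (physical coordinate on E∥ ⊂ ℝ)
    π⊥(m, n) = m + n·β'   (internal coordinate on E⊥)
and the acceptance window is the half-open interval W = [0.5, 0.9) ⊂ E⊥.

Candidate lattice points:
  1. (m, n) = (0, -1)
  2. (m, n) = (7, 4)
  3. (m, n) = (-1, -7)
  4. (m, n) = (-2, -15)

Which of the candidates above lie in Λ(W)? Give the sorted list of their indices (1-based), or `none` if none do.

Numerically β ≈ 5.1926 and β' = −1/β ≈ -0.1926.
candidate 1: (m,n)=(0,-1) → π∥ = 0-1·β ≈ -5.1926, π⊥ = 0-1·β' ≈ 0.1926 ∉ [0.5, 0.9) ⇒ out
candidate 2: (m,n)=(7,4) → π∥ = 7+4·β ≈ 27.7703, π⊥ = 7+4·β' ≈ 6.2297 ∉ [0.5, 0.9) ⇒ out
candidate 3: (m,n)=(-1,-7) → π∥ = -1-7·β ≈ -37.3481, π⊥ = -1-7·β' ≈ 0.3481 ∉ [0.5, 0.9) ⇒ out
candidate 4: (m,n)=(-2,-15) → π∥ = -2-15·β ≈ -79.8887, π⊥ = -2-15·β' ≈ 0.8887 ∈ [0.5, 0.9) ⇒ IN Λ

4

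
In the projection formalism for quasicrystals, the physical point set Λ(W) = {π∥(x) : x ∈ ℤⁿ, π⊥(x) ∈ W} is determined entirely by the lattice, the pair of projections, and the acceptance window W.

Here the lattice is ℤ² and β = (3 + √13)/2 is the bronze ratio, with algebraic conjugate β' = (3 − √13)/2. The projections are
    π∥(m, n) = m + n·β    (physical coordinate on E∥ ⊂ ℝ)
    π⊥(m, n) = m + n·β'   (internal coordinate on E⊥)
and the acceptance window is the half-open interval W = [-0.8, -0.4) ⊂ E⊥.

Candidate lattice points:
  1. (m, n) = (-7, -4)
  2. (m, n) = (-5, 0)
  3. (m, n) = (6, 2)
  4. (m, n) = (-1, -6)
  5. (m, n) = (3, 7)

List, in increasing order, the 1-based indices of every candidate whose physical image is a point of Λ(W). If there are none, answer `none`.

β' = (3−√13)/2 ≈ -0.302776.
candidate 1: (m,n)=(-7,-4) → π∥ = -7-4·β ≈ -20.211103, π⊥ = -7-4·β' ≈ -5.788897 ∉ [-0.8, -0.4) ⇒ out
candidate 2: (m,n)=(-5,0) → π∥ = -5+0·β ≈ -5.000000, π⊥ = -5+0·β' ≈ -5.000000 ∉ [-0.8, -0.4) ⇒ out
candidate 3: (m,n)=(6,2) → π∥ = 6+2·β ≈ 12.605551, π⊥ = 6+2·β' ≈ 5.394449 ∉ [-0.8, -0.4) ⇒ out
candidate 4: (m,n)=(-1,-6) → π∥ = -1-6·β ≈ -20.816654, π⊥ = -1-6·β' ≈ 0.816654 ∉ [-0.8, -0.4) ⇒ out
candidate 5: (m,n)=(3,7) → π∥ = 3+7·β ≈ 26.119429, π⊥ = 3+7·β' ≈ 0.880571 ∉ [-0.8, -0.4) ⇒ out

none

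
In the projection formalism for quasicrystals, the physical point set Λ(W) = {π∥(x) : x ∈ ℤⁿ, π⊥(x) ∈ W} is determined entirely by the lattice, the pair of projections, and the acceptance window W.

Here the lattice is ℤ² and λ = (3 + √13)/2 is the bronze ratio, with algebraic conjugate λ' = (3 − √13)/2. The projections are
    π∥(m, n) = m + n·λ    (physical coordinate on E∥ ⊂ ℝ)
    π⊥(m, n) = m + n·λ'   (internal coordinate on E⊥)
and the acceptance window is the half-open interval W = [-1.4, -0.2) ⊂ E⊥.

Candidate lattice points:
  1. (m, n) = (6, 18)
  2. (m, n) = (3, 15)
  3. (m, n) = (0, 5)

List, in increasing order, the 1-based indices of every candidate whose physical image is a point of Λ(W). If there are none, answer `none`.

λ' = (3−√13)/2 ≈ -0.30278.
#1 (6,18): internal coord 6 + (18)·λ' = +0.55004; +0.55004 ∉ [-1.4, -0.2) → out
#2 (3,15): internal coord 3 + (15)·λ' = -1.54163; -1.54163 ∉ [-1.4, -0.2) → out
#3 (0,5): internal coord 0 + (5)·λ' = -1.51388; -1.51388 ∉ [-1.4, -0.2) → out

none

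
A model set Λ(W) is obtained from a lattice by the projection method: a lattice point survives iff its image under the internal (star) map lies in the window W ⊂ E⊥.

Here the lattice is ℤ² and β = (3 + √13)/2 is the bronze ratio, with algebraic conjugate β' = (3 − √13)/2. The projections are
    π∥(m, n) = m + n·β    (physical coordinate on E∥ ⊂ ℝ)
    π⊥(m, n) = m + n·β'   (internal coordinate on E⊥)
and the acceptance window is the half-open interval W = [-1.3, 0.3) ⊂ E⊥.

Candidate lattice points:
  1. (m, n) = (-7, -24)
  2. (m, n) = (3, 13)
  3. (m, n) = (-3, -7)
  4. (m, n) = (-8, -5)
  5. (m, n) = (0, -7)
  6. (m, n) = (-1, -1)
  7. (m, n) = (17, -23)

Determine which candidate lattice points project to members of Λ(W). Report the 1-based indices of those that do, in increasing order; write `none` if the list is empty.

1, 2, 3, 6

β' = (3−√13)/2 ≈ -0.3028.
#1 (-7,-24): internal coord -7 + (-24)·β' = +0.2666; +0.2666 ∈ [-1.3, 0.3) → IN Λ
#2 (3,13): internal coord 3 + (13)·β' = -0.9361; -0.9361 ∈ [-1.3, 0.3) → IN Λ
#3 (-3,-7): internal coord -3 + (-7)·β' = -0.8806; -0.8806 ∈ [-1.3, 0.3) → IN Λ
#4 (-8,-5): internal coord -8 + (-5)·β' = -6.4861; -6.4861 ∉ [-1.3, 0.3) → out
#5 (0,-7): internal coord 0 + (-7)·β' = +2.1194; +2.1194 ∉ [-1.3, 0.3) → out
#6 (-1,-1): internal coord -1 + (-1)·β' = -0.6972; -0.6972 ∈ [-1.3, 0.3) → IN Λ
#7 (17,-23): internal coord 17 + (-23)·β' = +23.9638; +23.9638 ∉ [-1.3, 0.3) → out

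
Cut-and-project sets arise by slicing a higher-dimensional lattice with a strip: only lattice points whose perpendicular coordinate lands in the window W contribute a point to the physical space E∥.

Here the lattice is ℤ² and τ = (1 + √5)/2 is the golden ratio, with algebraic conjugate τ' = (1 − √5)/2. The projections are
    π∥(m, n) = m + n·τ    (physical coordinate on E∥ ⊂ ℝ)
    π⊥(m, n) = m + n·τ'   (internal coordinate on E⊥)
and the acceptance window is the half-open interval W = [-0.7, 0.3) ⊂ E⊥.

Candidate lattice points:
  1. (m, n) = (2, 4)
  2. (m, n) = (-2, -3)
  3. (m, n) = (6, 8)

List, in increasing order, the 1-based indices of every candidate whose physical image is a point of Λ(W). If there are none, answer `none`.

1, 2

Numerically τ ≈ 1.6180 and τ' = −1/τ ≈ -0.6180.
#1 (2,4): internal coord 2 + (4)·τ' = -0.4721; -0.4721 ∈ [-0.7, 0.3) → IN Λ
#2 (-2,-3): internal coord -2 + (-3)·τ' = -0.1459; -0.1459 ∈ [-0.7, 0.3) → IN Λ
#3 (6,8): internal coord 6 + (8)·τ' = +1.0557; +1.0557 ∉ [-0.7, 0.3) → out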